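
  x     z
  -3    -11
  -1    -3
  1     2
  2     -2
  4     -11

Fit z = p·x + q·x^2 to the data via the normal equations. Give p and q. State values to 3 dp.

Sums needed: Σx·x = 31, Σx·x^2 = 45, Σx^2·x^2 = 355.
For Mᵀz: Σx·z = -10, Σx^2·z = -284.
So MᵀM·[p, q]ᵀ = Mᵀz: [[31, 45]; [45, 355]]·[p, q]ᵀ = [-10, -284]ᵀ.
Δ = 31·355 − 45² = 8980.
p = ((-10)·355 − 45·(-284))/8980 = 923/898; q = (31·(-284) − 45·(-10))/8980 = -4177/4490.

p = 1.028, q = -0.930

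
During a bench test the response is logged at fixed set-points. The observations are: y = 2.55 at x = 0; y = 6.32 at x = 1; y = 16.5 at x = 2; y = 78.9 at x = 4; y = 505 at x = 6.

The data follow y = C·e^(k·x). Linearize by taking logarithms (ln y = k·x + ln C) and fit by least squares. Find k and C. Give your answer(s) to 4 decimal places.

With ln yᵢ as the transformed response and xᵢ as the regressor:
AᵀA = [[57.0000, 13.0000]; [13.0000, 5]], rhs = [62.2705, 16.1759]ᵀ  (here Σx = 13.0000, Σ(x)² = 57.0000, Σln y = 16.1759, Σx·ln y = 62.2705).
Slope k = (n·Σx·ln y − Σx·Σln y)/(n·Σ(x)² − (Σx)²) = (5·62.2705 − 13.0000·16.1759)/116.0000 = 0.87126; ln C = (Σln y − k·Σx)/n = 0.96992, so C = exp(0.96992) = 2.63772.

k = 0.8713, C = 2.6377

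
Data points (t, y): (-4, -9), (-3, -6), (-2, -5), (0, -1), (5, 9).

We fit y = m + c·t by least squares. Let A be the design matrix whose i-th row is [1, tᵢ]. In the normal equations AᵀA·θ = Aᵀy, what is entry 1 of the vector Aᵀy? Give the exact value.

-12

Entry 1 ↔ basis 1, so (Aᵀy)_{1} = Σᵢ yᵢ = (1)·(-9) + (1)·(-6) + (1)·(-5) + (1)·(-1) + (1)·(9) = -12.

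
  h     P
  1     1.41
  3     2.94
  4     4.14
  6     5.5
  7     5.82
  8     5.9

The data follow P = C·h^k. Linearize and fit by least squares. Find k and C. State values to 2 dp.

k = 0.72, C = 1.41

Let Y = ln P. Fitting Y = k·ln h + ln C by least squares:
Σln h = 8.3020, Σ(ln h)² = 14.4498, Σln P = 8.0837, Σln h·ln P = 13.3270.
Normal system: [[14.4498, 8.3020]; [8.3020, 6]]·[k, ln C]ᵀ = [13.3270, 8.0837]ᵀ.
Solving (det = 17.7753): k = 0.72297, ln C = 0.34693, so C = exp(0.34693) = 1.41472.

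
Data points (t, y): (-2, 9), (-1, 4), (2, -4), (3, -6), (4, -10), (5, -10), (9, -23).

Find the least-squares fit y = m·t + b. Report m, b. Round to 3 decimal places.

m = -2.784, b = 2.241

With design matrix M, MᵀM = [[140, 20]; [20, 7]] and Mᵀy = [-345, -40]ᵀ.
Δ = 140·7 − 20² = 580.
m = ((-345)·7 − 20·(-40))/580 = -323/116; b = (140·(-40) − 20·(-345))/580 = 65/29.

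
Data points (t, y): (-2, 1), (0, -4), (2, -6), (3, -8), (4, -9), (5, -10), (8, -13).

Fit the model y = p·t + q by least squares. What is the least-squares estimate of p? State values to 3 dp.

Entries of MᵀM: Σt·t = 122, Σt = 20, Σ1 = 7.
And Σt·y = -228, Σy = -49.
So MᵀM·[p, q]ᵀ = Mᵀy: [[122, 20]; [20, 7]]·[p, q]ᵀ = [-228, -49]ᵀ.
Eliminating q: 7·(row 1) − 20·(row 2) gives 454·p = 7·(-228) − 20·(-49) = -616, so p = -308/227.
Then q = ((-49) − 20·(-308/227))/7 = -709/227.

p = -1.357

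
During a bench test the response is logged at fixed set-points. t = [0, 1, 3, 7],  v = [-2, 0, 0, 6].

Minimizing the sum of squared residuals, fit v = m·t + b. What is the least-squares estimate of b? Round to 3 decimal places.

From the data, Σt·t = 59, Σt = 11, Σ1 = 4.
Right-hand side: Σt·v = 42, Σv = 4.
Normal equations: [[59, 11]; [11, 4]]·[m, b]ᵀ = [42, 4]ᵀ.
det = 59·4 − 11² = 115.
m = (42·4 − 11·4)/115 = 124/115; b = (59·4 − 11·42)/115 = -226/115.

b = -1.965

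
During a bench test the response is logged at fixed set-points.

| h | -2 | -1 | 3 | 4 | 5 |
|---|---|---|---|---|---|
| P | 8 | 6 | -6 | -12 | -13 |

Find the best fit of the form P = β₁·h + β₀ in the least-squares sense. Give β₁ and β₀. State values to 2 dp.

Compute the Gram sums: Σh·h = 55, Σh = 9, Σ1 = 5.
Moment sums: Σh·P = -153, ΣP = -17.
det = 55·5 − 9² = 194.
β₁ = ((-153)·5 − 9·(-17))/194 = -306/97; β₀ = (55·(-17) − 9·(-153))/194 = 221/97.

β₁ = -3.15, β₀ = 2.28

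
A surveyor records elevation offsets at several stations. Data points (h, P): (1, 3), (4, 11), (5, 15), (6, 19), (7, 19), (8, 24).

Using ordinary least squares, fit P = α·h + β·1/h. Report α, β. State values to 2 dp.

α = 2.94, β = 0.01

Forming AᵀA = [[191, 6]; [6, 822949/705600]] and AᵀP = [561, 1481/84]ᵀ gives AᵀA·[α, β]ᵀ = AᵀP.
Eliminating β: (822949/705600)·(row 1) − 6·(row 2) gives (131781659/705600)·α = (822949/705600)·561 − 6·(1481/84) = 129010663/235200, so α = 387031989/131781659.
Then β = ((1481/84) − 6·(387031989/131781659))/(822949/705600) = 1066800/131781659.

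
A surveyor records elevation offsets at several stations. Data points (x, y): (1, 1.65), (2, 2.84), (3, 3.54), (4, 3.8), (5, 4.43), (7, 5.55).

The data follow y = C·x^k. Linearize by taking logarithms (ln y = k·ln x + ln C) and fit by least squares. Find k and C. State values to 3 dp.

With ln yᵢ as the transformed response and ln xᵢ as the regressor:
AᵀA = [[9.9861, 6.7334]; [6.7334, 6]], rhs = [9.6934, 7.3459]ᵀ  (here Σln x = 6.7334, Σ(ln x)² = 9.9861, Σln y = 7.3459, Σln x·ln y = 9.6934).
Slope k = (n·Σln x·ln y − Σln x·Σln y)/(n·Σ(ln x)² − (Σln x)²) = (6·9.6934 − 6.7334·7.3459)/14.5777 = 0.59662; ln C = (Σln y − k·Σln x)/n = 0.55477, so C = exp(0.55477) = 1.74154.

k = 0.597, C = 1.742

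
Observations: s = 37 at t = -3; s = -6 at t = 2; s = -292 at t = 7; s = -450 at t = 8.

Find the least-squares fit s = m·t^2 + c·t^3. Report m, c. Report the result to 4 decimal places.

The normal system XᵀX·[m, c]ᵀ = Xᵀs is [[6594, 49364]; [49364, 380586]]·[m, c]ᵀ = [-42799, -331603]ᵀ.
Δ = 6594·380586 − 49364² = 72779588.
m = ((-42799)·380586 − 49364·(-331603))/72779588 = 40275139/36389794; c = (6594·(-331603) − 49364·(-42799))/72779588 = -5275739/5198542.

m = 1.1068, c = -1.0148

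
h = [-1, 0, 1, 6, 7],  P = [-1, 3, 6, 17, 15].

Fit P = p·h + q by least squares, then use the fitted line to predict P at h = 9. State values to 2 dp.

P̂ = 21.23

The normal system MᵀM·[p, q]ᵀ = MᵀP is [[87, 13]; [13, 5]]·[p, q]ᵀ = [214, 40]ᵀ.
det = 87·5 − 13² = 266.
p = (214·5 − 13·40)/266 = 275/133; q = (87·40 − 13·214)/266 = 349/133.
At h = 9: P̂ = (275/133)·(9) + (349/133)·(1) = 2824/133.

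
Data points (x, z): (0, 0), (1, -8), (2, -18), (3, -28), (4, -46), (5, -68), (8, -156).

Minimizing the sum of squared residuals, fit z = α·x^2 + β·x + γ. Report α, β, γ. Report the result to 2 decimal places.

α = -1.99, β = -3.38, γ = -1.35

Entries of AᵀA: Σx^2·x^2 = 5075, Σx^2·x = 737, Σx^2 = 119, Σx·x = 119, Σx = 23, Σ1 = 7.
For Aᵀz: Σx^2·z = -12752, Σx·z = -1900, Σz = -324.
Inverting the 3×3 Gram matrix, [α, β, γ]ᵀ = [-44692/22449, -10826/3207, -10102/7483]ᵀ.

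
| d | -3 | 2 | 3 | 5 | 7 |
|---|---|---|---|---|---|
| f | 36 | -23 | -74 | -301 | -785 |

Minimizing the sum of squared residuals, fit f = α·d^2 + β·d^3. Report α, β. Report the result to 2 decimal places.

The normal system MᵀM·[α, β]ᵀ = Mᵀf is [[3204, 19964]; [19964, 134796]]·[α, β]ᵀ = [-46424, -310034]ᵀ.
Eliminating β: 134796·(row 1) − 19964·(row 2) gives 33325088·α = 134796·(-46424) − 19964·(-310034) = -68250728, so α = -144599/70604.
Then β = ((-310034) − 19964·(-144599/70604))/134796 = -140975/70604.

α = -2.05, β = -2.00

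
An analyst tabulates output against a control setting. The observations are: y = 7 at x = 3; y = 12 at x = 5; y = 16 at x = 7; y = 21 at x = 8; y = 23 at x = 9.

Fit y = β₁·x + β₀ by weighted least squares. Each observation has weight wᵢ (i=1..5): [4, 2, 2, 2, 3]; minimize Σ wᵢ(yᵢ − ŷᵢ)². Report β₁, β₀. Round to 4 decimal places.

β₁ = 2.6694, β₀ = -1.2218

With design matrix M, MᵀWM = [[555, 79]; [79, 13]] and MᵀWy = [1385, 195]ᵀ.
Eliminating β₀: 13·(row 1) − 79·(row 2) gives 974·β₁ = 13·1385 − 79·195 = 2600, so β₁ = 1300/487.
Then β₀ = (195 − 79·(1300/487))/13 = -595/487.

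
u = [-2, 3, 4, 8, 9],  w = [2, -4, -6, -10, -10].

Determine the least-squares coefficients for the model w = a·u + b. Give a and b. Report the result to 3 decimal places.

Setting ∂/∂a … = 0 gives: 174·a + 22·b = -210;  22·a + 5·b = -28.
det = 174·5 − 22² = 386.
a = ((-210)·5 − 22·(-28))/386 = -217/193; b = (174·(-28) − 22·(-210))/386 = -126/193.

a = -1.124, b = -0.653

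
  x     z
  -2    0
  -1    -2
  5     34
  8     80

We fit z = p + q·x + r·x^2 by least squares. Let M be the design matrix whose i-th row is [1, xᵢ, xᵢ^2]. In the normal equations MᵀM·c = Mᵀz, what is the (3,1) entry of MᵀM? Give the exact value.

94

Row 3 ↔ basis x^2, column 1 ↔ basis 1, so (MᵀM)_{3,1} = Σᵢ x^2 = (4)·(1) + (1)·(1) + (25)·(1) + (64)·(1) = 94.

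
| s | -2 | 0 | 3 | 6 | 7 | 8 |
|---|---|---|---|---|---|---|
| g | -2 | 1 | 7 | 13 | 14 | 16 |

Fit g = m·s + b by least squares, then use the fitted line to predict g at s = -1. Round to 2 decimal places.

With design matrix A, AᵀA = [[162, 22]; [22, 6]] and Aᵀg = [329, 49]ᵀ.
Δ = 162·6 − 22² = 488.
m = (329·6 − 22·49)/488 = 112/61; b = (162·49 − 22·329)/488 = 175/122.
At s = -1: ĝ = (112/61)·(-1) + (175/122)·(1) = -49/122.

ĝ = -0.40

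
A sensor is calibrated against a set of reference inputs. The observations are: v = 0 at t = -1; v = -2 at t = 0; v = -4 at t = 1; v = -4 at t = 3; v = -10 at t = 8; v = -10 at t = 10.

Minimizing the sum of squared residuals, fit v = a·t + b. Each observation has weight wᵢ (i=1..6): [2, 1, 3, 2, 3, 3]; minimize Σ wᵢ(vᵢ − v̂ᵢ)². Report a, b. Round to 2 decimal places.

XᵀWX·[a, b]ᵀ = XᵀWv reads: 515·a + 61·b = -576;  61·a + 14·b = -82.
(Σwᵢ·t·t = 515, Σwᵢ·t = 61, Σwᵢ·1 = 14, Σwᵢ·t·v = -576, Σwᵢ·v = -82.)
Determinant 515·14 − 61² = 3489.
a = ((-576)·14 − 61·(-82))/3489 = -3062/3489; b = (515·(-82) − 61·(-576))/3489 = -7094/3489.

a = -0.88, b = -2.03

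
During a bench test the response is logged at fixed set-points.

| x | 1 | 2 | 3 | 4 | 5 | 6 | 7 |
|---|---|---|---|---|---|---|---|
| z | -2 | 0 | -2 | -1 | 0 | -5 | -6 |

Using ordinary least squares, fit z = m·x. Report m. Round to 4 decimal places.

MᵀM·[m]ᵀ = Mᵀz reads: 140·m = -84.
Hence m = -84 / 140 ≈ -0.6.

m = -0.6000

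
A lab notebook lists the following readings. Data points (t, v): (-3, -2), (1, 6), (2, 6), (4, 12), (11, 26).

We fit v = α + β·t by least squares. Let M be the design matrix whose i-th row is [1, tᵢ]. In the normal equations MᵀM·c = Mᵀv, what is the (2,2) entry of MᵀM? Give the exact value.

151

Row 2 ↔ basis t, column 2 ↔ basis t, so (MᵀM)_{2,2} = Σᵢ (t)·(t) = (-3)·(-3) + (1)·(1) + (2)·(2) + (4)·(4) + (11)·(11) = 151.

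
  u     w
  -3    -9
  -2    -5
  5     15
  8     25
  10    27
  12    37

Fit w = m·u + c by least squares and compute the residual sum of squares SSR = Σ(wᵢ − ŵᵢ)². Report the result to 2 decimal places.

SSR = 11.27

From the data, Σu·u = 346, Σu = 30, Σ1 = 6.
Right-hand side: Σu·w = 1026, Σw = 90.
XᵀX·[m, c]ᵀ = Xᵀw becomes [[346, 30]; [30, 6]]·[m, c]ᵀ = [1026, 90]ᵀ.
Δ = 346·6 − 30² = 1176.
m = (1026·6 − 30·90)/1176 = 144/49; c = (346·90 − 30·1026)/1176 = 15/49.
Residuals: -24/49, 4/7, 0, 58/49, -132/49, 10/7; SSR = 552/49.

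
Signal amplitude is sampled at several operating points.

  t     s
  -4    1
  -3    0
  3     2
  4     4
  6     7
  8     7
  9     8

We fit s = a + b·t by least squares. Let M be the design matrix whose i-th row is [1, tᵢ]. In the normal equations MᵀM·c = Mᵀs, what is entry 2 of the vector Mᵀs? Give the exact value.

188

Entry 2 ↔ basis t, so (Mᵀs)_{2} = Σᵢ (t)·sᵢ = (-4)·(1) + (-3)·(0) + (3)·(2) + (4)·(4) + (6)·(7) + (8)·(7) + (9)·(8) = 188.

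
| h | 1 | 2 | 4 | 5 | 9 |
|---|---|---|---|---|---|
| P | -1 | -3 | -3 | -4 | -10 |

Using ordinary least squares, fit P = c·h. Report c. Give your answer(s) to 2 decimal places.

Forming XᵀX = [[127]] and XᵀP = [-129]ᵀ gives XᵀX·[c]ᵀ = XᵀP.
c = (-129)/127 = -1.01575.

c = -1.02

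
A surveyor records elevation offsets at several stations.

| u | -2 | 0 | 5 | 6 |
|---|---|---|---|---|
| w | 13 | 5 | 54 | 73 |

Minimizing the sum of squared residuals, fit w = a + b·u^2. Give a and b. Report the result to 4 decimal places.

Sums needed: Σ1 = 4, Σu^2 = 65, Σu^2·u^2 = 1937.
And Σw = 145, Σu^2·w = 4030.
XᵀX·[a, b]ᵀ = Xᵀw becomes [[4, 65]; [65, 1937]]·[a, b]ᵀ = [145, 4030]ᵀ.
Determinant 4·1937 − 65² = 3523.
a = (145·1937 − 65·4030)/3523 = 1455/271; b = (4·4030 − 65·145)/3523 = 515/271.

a = 5.3690, b = 1.9004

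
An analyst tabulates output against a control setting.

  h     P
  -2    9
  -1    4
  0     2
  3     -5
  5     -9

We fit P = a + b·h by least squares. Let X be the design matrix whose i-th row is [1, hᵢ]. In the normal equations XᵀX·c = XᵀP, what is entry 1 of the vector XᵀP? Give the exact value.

Entry 1 ↔ basis 1, so (XᵀP)_{1} = Σᵢ Pᵢ = (1)·(9) + (1)·(4) + (1)·(2) + (1)·(-5) + (1)·(-9) = 1.

1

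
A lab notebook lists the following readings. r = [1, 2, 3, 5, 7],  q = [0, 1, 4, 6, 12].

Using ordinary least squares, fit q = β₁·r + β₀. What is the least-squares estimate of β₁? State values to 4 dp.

β₁ = 1.9483

The normal system AᵀA·[β₁, β₀]ᵀ = Aᵀq is [[88, 18]; [18, 5]]·[β₁, β₀]ᵀ = [128, 23]ᵀ.
Determinant 88·5 − 18² = 116.
β₁ = (128·5 − 18·23)/116 = 113/58; β₀ = (88·23 − 18·128)/116 = -70/29.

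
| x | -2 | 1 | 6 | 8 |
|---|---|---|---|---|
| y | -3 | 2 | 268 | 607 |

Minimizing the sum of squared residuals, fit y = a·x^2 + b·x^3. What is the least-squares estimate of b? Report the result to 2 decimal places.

With design matrix M, MᵀM = [[5409, 40513]; [40513, 308865]] and Mᵀy = [48486, 368698]ᵀ.
Eliminating b: 308865·(row 1) − 40513·(row 2) gives 29347616·a = 308865·48486 − 40513·368698 = 38566316, so a = 9641579/7336904.
Then b = (368698 − 40513·(9641579/7336904))/308865 = 7493541/7336904.

b = 1.02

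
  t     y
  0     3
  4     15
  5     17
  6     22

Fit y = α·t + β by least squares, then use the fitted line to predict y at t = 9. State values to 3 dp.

ŷ = 30.253

Setting ∂/∂α … = 0 gives: 77·α + 15·β = 277;  15·α + 4·β = 57.
(Σt·t = 77, Σt = 15, Σ1 = 4, Σt·y = 277, Σy = 57.)
Δ = 77·4 − 15² = 83.
α = (277·4 − 15·57)/83 = 253/83; β = (77·57 − 15·277)/83 = 234/83.
At t = 9: ŷ = (253/83)·(9) + (234/83)·(1) = 2511/83.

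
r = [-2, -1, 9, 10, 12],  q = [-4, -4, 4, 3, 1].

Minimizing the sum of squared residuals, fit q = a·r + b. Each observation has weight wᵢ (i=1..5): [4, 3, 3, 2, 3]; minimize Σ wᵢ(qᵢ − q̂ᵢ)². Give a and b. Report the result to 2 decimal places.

a = 0.51, b = -2.93

XᵀWX·[a, b]ᵀ = XᵀWq reads: 894·a + 72·b = 248;  72·a + 15·b = -7.
(Σwᵢ·r·r = 894, Σwᵢ·r = 72, Σwᵢ·1 = 15, Σwᵢ·r·q = 248, Σwᵢ·q = -7.)
Eliminating b: 15·(row 1) − 72·(row 2) gives 8226·a = 15·248 − 72·(-7) = 4224, so a = 704/1371.
Then b = ((-7) − 72·(704/1371))/15 = -4019/1371.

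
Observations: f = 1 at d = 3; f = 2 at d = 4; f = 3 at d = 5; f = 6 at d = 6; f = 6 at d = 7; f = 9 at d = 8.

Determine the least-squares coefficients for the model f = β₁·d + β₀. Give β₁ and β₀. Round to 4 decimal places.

β₁ = 1.5714, β₀ = -4.1429

Compute the Gram sums: Σd·d = 199, Σd = 33, Σ1 = 6.
Moment sums: Σd·f = 176, Σf = 27.
So XᵀX·[β₁, β₀]ᵀ = Xᵀf: [[199, 33]; [33, 6]]·[β₁, β₀]ᵀ = [176, 27]ᵀ.
Δ = 199·6 − 33² = 105.
β₁ = (176·6 − 33·27)/105 = 11/7; β₀ = (199·27 − 33·176)/105 = -29/7.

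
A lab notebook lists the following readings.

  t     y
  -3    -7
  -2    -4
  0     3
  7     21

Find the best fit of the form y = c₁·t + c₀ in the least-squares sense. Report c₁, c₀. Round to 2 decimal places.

c₁ = 2.78, c₀ = 1.86

Compute the Gram sums: Σt·t = 62, Σt = 2, Σ1 = 4.
And Σt·y = 176, Σy = 13.
Determinant 62·4 − 2² = 244.
c₁ = (176·4 − 2·13)/244 = 339/122; c₀ = (62·13 − 2·176)/244 = 227/122.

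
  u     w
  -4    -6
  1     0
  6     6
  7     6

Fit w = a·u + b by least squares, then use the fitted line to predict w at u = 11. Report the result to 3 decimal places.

ŵ = 11.104

From the data, Σu·u = 102, Σu = 10, Σ1 = 4.
For Aᵀw: Σu·w = 102, Σw = 6.
Eliminating b: 4·(row 1) − 10·(row 2) gives 308·a = 4·102 − 10·6 = 348, so a = 87/77.
Then b = (6 − 10·(87/77))/4 = -102/77.
At u = 11: ŵ = (87/77)·(11) + (-102/77)·(1) = 855/77.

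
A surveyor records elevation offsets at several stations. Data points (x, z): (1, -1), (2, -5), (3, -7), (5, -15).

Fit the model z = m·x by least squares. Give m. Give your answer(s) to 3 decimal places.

m = -2.744

Compute the Gram sums: Σx·x = 39.
For Mᵀz: Σx·z = -107.
m = (-107)/39 = -2.74359.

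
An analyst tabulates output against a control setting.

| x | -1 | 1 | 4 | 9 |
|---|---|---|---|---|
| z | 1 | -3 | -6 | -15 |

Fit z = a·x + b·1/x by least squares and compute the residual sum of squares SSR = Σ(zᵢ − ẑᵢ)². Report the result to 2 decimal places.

The normal equations are: 99·a + 4·b = -163;  4·a + (2689/1296)·b = -43/6.
(Σx·x = 99, Σx·1/x = 4, Σ1/x·1/x = 2689/1296, Σx·z = -163, Σ1/x·z = -43/6.)
Determinant 99·(2689/1296) − 4² = 27275/144.
a = ((-163)·(2689/1296) − 4·(-43/6))/(27275/144) = -80231/49095; b = (99·(-43/6) − 4·(-163))/(27275/144) = -1656/5455.
Residuals: -9208/9819, -10430/9819, 6016/9819, -282/1091; SSR = 24056/9819.

SSR = 2.45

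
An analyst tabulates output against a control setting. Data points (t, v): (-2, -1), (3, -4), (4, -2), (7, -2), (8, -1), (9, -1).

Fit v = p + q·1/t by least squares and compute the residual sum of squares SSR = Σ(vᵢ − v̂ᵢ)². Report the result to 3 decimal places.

AᵀA·[p, q]ᵀ = Aᵀv reads: 6·p + (233/504)·q = -11;  (233/504)·p + (119893/254016)·q = -935/504.
(Σ1 = 6, Σ1/t = 233/504, Σ1/t·1/t = 119893/254016, Σv = -11, Σ1/t·v = -935/504.)
Δ = 6·(119893/254016) − (233/504)² = 665069/254016.
p = ((-11)·(119893/254016) − (233/504)·(-935/504))/(665069/254016) = -1100968/665069; q = (6·(-935/504) − (233/504)·(-11))/(665069/254016) = -1535688/665069.
Residuals: -331945/665069, -1047412/665069, 154752/665069, -9786/665069, 627860/665069, 606531/665069; SSR = 2997270/665069.

SSR = 4.507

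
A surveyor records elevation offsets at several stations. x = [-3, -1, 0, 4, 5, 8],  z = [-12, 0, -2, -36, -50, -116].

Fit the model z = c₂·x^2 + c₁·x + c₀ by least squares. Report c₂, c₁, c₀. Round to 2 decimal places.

c₂ = -1.56, c₁ = -1.81, c₀ = -2.20

Sums needed: Σx^2·x^2 = 5059, Σx^2·x = 673, Σx^2 = 115, Σx·x = 115, Σx = 13, Σ1 = 6.
And Σx^2·z = -9358, Σx·z = -1286, Σz = -216.
AᵀA·[c₂, c₁, c₀]ᵀ = Aᵀz becomes [[5059, 673, 115]; [673, 115, 13]; [115, 13, 6]]·[c₂, c₁, c₀]ᵀ = [-9358, -1286, -216]ᵀ.
Row-reducing yields c₂ = -159601/102390, c₁ = -185537/102390, c₀ = -37504/17065.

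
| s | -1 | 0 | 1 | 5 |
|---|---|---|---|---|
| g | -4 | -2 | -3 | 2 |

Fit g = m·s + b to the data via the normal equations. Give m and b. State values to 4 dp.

m = 0.9518, b = -2.9398

Entries of MᵀM: Σs·s = 27, Σs = 5, Σ1 = 4.
Moment sums: Σs·g = 11, Σg = -7.
Determinant 27·4 − 5² = 83.
m = (11·4 − 5·(-7))/83 = 79/83; b = (27·(-7) − 5·11)/83 = -244/83.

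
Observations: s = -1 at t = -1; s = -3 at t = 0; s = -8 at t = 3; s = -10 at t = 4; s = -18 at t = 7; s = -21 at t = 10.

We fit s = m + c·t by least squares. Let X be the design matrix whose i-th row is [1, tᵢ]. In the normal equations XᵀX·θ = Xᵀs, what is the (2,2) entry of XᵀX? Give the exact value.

Row 2 ↔ basis t, column 2 ↔ basis t, so (XᵀX)_{2,2} = Σᵢ (t)·(t) = (-1)·(-1) + (0)·(0) + (3)·(3) + (4)·(4) + (7)·(7) + (10)·(10) = 175.

175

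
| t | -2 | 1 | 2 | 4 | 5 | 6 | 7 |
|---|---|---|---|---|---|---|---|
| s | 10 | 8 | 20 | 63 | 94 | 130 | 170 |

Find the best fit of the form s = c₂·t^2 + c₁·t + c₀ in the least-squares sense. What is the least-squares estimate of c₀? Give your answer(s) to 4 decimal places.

Compute the Gram sums: Σt^2·t^2 = 4611, Σt^2·t = 749, Σt^2 = 135, Σt·t = 135, Σt = 23, Σ1 = 7.
For Xᵀs: Σt^2·s = 16496, Σt·s = 2720, Σs = 495.
Inverting the 3×3 Gram matrix, [c₂, c₁, c₀]ᵀ = [276483/91042, 254341/91042, 135053/45521]ᵀ.

c₀ = 2.9668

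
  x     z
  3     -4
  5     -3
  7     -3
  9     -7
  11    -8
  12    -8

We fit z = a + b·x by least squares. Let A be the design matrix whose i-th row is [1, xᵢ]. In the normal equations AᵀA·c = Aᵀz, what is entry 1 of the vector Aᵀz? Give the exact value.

Entry 1 ↔ basis 1, so (Aᵀz)_{1} = Σᵢ zᵢ = (1)·(-4) + (1)·(-3) + (1)·(-3) + (1)·(-7) + (1)·(-8) + (1)·(-8) = -33.

-33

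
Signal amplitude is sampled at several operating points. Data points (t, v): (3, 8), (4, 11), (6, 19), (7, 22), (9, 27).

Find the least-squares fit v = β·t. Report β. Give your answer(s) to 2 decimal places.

With design matrix X, XᵀX = [[191]] and Xᵀv = [579]ᵀ.
Hence β = 579 / 191 ≈ 3.03141.

β = 3.03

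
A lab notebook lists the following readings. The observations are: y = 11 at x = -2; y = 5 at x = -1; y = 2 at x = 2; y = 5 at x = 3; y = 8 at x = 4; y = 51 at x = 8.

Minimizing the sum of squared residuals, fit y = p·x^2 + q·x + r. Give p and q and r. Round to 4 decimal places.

Compute the Gram sums: Σx^2·x^2 = 4466, Σx^2·x = 602, Σx^2 = 98, Σx·x = 98, Σx = 14, Σ1 = 6.
Right-hand side: Σx^2·y = 3494, Σx·y = 432, Σy = 82.
So AᵀA·[p, q, r]ᵀ = Aᵀy: [[4466, 602, 98]; [602, 98, 14]; [98, 14, 6]]·[p, q, r]ᵀ = [3494, 432, 82]ᵀ.
Row-reducing yields p = 1364/1281, q = -6151/2562, r = 229/122.

p = 1.0648, q = -2.4009, r = 1.8770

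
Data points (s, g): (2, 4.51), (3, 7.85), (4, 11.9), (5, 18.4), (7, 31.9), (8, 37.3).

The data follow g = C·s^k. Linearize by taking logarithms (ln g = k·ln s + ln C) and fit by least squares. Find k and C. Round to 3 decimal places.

k = 1.564, C = 1.456

Linearized form: ln g = k·ln s + ln C. From the 6 transformed points,
Σln s = 8.8128, Σ(ln s)² = 14.3101, Σln g = 16.0373, Σln s·ln g = 25.6917.
Equations: 14.3101·k + 8.8128·ln C = 25.6917;  8.8128·k + 6·ln C = 16.0373.
Solving (det = 8.1947): k = 1.56391, ln C = 0.37580, so C = exp(0.37580) = 1.45616.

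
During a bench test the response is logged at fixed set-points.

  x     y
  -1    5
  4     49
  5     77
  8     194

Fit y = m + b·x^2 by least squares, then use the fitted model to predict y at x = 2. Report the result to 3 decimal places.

ŷ = 13.641

Compute the Gram sums: Σ1 = 4, Σx^2 = 106, Σx^2·x^2 = 4978.
For Mᵀy: Σy = 325, Σx^2·y = 15130.
MᵀM·[m, b]ᵀ = Mᵀy becomes [[4, 106]; [106, 4978]]·[m, b]ᵀ = [325, 15130]ᵀ.
Δ = 4·4978 − 106² = 8676.
m = (325·4978 − 106·15130)/8676 = 2345/1446; b = (4·15130 − 106·325)/8676 = 4345/1446.
At x = 2: ŷ = (2345/1446)·(1) + (4345/1446)·(4) = 6575/482.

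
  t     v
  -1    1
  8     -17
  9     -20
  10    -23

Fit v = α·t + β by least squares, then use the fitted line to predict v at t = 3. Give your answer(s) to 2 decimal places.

v̂ = -7.32

Normal-equation sums: Σt·t = 246, Σt = 26, Σ1 = 4.
For Mᵀv: Σt·v = -547, Σv = -59.
Δ = 246·4 − 26² = 308.
α = ((-547)·4 − 26·(-59))/308 = -327/154; β = (246·(-59) − 26·(-547))/308 = -73/77.
At t = 3: v̂ = (-327/154)·(3) + (-73/77)·(1) = -161/22.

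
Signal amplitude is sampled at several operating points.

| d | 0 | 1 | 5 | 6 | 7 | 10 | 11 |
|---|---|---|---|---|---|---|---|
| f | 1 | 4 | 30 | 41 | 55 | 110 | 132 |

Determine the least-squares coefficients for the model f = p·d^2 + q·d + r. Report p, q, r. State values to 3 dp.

p = 1.045, q = 0.349, r = 1.717

Compute the Gram sums: Σd^2·d^2 = 28964, Σd^2·d = 3016, Σd^2 = 332, Σd·d = 332, Σd = 40, Σ1 = 7.
For Mᵀf: Σd^2·f = 31897, Σd·f = 3337, Σf = 373.
Solving the 3×3 system (Gaussian elimination) gives p = 210803/201684, q = 70445/201684, r = 4122/2401.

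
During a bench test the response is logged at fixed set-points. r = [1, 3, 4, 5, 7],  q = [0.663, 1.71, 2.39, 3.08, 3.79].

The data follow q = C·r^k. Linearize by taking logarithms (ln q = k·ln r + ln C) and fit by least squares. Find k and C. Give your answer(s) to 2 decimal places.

k = 0.92, C = 0.66

Let Y = ln q. Fitting Y = k·ln r + ln C by least squares:
AᵀA = [[9.5056, 6.0403]; [6.0403, 5]], rhs = [6.2004, 3.4541]ᵀ  (here Σln r = 6.0403, Σ(ln r)² = 9.5056, Σln q = 3.4541, Σln r·ln q = 6.2004).
Solving (det = 11.0434): k = 0.91806, ln C = -0.41824, so C = exp(-0.41824) = 0.65820.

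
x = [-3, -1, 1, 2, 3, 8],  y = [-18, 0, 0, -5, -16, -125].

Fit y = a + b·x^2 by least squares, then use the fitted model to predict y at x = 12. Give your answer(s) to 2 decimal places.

The normal system AᵀA·[a, b]ᵀ = Aᵀy is [[6, 88]; [88, 4276]]·[a, b]ᵀ = [-164, -8326]ᵀ.
Δ = 6·4276 − 88² = 17912.
a = ((-164)·4276 − 88·(-8326))/17912 = 3928/2239; b = (6·(-8326) − 88·(-164))/17912 = -8881/4478.
At x = 12: ŷ = (3928/2239)·(1) + (-8881/4478)·(144) = -635504/2239.

ŷ = -283.83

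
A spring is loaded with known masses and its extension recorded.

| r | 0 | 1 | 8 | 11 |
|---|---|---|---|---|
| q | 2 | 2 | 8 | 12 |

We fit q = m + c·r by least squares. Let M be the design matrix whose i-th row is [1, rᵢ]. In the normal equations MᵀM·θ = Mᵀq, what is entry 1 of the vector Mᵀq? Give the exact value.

24

Entry 1 ↔ basis 1, so (Mᵀq)_{1} = Σᵢ qᵢ = (1)·(2) + (1)·(2) + (1)·(8) + (1)·(12) = 24.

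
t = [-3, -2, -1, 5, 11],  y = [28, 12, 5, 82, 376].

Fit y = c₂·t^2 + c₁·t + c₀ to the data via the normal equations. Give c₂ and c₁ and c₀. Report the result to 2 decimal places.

c₂ = 3.02, c₁ = 0.78, c₀ = 2.53

The normal equations are: 15364·c₂ + 1420·c₁ + 160·c₀ = 47851;  1420·c₂ + 160·c₁ + 10·c₀ = 4433;  160·c₂ + 10·c₁ + 5·c₀ = 503.
(Σt^2·t^2 = 15364, Σt^2·t = 1420, Σt^2 = 160, Σt·t = 160, Σt = 10, Σ1 = 5, Σt^2·y = 47851, Σt·y = 4433, Σy = 503.)
Solving the 3×3 system (Gaussian elimination) gives c₂ = 4225/1401, c₁ = 21961/28020, c₀ = 2363/934.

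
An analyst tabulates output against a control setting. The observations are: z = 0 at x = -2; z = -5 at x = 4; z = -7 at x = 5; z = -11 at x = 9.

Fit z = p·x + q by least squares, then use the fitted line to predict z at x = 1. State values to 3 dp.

ẑ = -2.750

With design matrix M, MᵀM = [[126, 16]; [16, 4]] and Mᵀz = [-154, -23]ᵀ.
Δ = 126·4 − 16² = 248.
p = ((-154)·4 − 16·(-23))/248 = -1; q = (126·(-23) − 16·(-154))/248 = -7/4.
At x = 1: ẑ = (-1)·(1) + (-7/4)·(1) = -11/4.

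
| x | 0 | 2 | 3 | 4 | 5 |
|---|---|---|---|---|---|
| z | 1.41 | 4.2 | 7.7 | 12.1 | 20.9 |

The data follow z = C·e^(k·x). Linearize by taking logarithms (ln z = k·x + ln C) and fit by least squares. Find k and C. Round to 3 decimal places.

k = 0.539, C = 1.435

Linearized form: ln z = k·x + ln C. From the 5 transformed points,
Σx = 14.0000, Σ(x)² = 54.0000, Σln z = 9.3528, Σx·ln z = 34.1654.
Normal system: [[54.0000, 14.0000]; [14.0000, 5]]·[k, ln C]ᵀ = [34.1654, 9.3528]ᵀ.
Δ = 54.0000·5 − (14.0000)² = 74.0000; k = (34.1654·5 − 14.0000·9.3528)/74.0000 = 0.53901, ln C = (54.0000·9.3528 − 14.0000·34.1654)/74.0000 = 0.36133, so C = exp(0.36133) = 1.43523.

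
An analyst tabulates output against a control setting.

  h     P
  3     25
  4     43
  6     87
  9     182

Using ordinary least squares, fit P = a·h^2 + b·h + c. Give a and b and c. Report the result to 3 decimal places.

a = 1.811, b = 4.371, c = -4.068

Forming AᵀA = [[8194, 1036, 142]; [1036, 142, 22]; [142, 22, 4]] and AᵀP = [18787, 2407, 337]ᵀ gives AᵀA·[a, b, c]ᵀ = AᵀP.
Solving the 3×3 system (Gaussian elimination) gives a = 239/132, b = 577/132, c = -179/44.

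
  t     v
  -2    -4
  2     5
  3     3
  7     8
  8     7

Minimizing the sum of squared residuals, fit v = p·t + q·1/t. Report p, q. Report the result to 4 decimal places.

Setting ∂/∂p … = 0 gives: 130·p + 5·q = 139;  5·p + (18265/28224)·q = 421/56.
(Σt·t = 130, Σt·1/t = 5, Σ1/t·1/t = 18265/28224, Σt·v = 139, Σ1/t·v = 421/56.)
Eliminating q: (18265/28224)·(row 1) − 5·(row 2) gives (834425/14112)·p = (18265/28224)·139 − 5·(421/56) = 1477915/28224, so p = 295583/333770.
Then q = ((421/56) − 5·(295583/333770))/(18265/28224) = 796824/166885.

p = 0.8856, q = 4.7747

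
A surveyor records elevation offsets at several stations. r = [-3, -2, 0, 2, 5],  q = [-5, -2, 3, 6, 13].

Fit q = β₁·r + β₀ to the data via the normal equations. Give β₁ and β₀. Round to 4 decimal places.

Compute the Gram sums: Σr·r = 42, Σr = 2, Σ1 = 5.
For Xᵀq: Σr·q = 96, Σq = 15.
XᵀX·[β₁, β₀]ᵀ = Xᵀq becomes [[42, 2]; [2, 5]]·[β₁, β₀]ᵀ = [96, 15]ᵀ.
Δ = 42·5 − 2² = 206.
β₁ = (96·5 − 2·15)/206 = 225/103; β₀ = (42·15 − 2·96)/206 = 219/103.

β₁ = 2.1845, β₀ = 2.1262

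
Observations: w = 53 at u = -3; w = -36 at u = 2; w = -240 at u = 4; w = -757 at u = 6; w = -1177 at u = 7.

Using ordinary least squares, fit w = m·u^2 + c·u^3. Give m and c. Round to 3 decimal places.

m = -3.059, c = -2.994

The normal equations are: 4050·m + 25396·c = -88432;  25396·m + 169194·c = -584302.
(Σu^2·u^2 = 4050, Σu^2·u^3 = 25396, Σu^3·u^3 = 169194, Σu^2·w = -88432, Σu^3·w = -584302.)
Δ = 4050·169194 − 25396² = 40278884.
m = ((-88432)·169194 − 25396·(-584302))/40278884 = -30807554/10069721; c = (4050·(-584302) − 25396·(-88432))/40278884 = -30151007/10069721.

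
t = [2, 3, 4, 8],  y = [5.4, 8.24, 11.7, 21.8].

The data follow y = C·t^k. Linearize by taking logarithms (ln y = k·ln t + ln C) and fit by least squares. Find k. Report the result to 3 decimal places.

k = 1.009

Linearized form: ln y = k·ln t + ln C. From the 4 transformed points,
Over the data: Σln t = 5.2575, Σ(ln t)² = 7.9333, Σln y = 9.3369, Σln t·ln y = 13.3043.
Normal system: [[7.9333, 5.2575]; [5.2575, 4]]·[k, ln C]ᵀ = [13.3043, 9.3369]ᵀ.
Δ = 7.9333·4 − (5.2575)² = 4.0919; k = (13.3043·4 − 5.2575·9.3369)/4.0919 = 1.00891, ln C = (7.9333·9.3369 − 5.2575·13.3043)/4.0919 = 1.00814.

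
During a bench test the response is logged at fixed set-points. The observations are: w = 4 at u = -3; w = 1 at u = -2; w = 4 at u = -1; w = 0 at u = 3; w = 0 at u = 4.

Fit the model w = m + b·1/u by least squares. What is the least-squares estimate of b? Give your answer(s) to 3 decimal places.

b = -2.932

Normal-equation sums: Σ1 = 5, Σ1/u = -5/4, Σ1/u·1/u = 221/144.
And Σw = 9, Σ1/u·w = -35/6.
Δ = 5·(221/144) − (-5/4)² = 55/9.
m = (9·(221/144) − (-5/4)·(-35/6))/(55/9) = 939/880; b = (5·(-35/6) − (-5/4)·9)/(55/9) = -129/44.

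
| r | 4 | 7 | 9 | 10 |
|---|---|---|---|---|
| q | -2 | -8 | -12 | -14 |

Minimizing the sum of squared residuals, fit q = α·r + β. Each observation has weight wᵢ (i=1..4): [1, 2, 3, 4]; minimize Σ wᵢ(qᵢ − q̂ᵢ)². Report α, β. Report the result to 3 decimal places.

α = -2.000, β = 6.000

Forming XᵀWX = [[757, 85]; [85, 10]] and XᵀWq = [-1004, -110]ᵀ gives XᵀWX·[α, β]ᵀ = XᵀWq.
Eliminating β: 10·(row 1) − 85·(row 2) gives 345·α = 10·(-1004) − 85·(-110) = -690, so α = -2.
Then β = ((-110) − 85·(-2))/10 = 6.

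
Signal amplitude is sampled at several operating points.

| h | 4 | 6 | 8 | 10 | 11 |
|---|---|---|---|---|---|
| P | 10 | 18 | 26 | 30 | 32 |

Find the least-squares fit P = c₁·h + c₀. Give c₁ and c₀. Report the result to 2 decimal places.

Compute the Gram sums: Σh·h = 337, Σh = 39, Σ1 = 5.
Moment sums: Σh·P = 1008, ΣP = 116.
So XᵀX·[c₁, c₀]ᵀ = XᵀP: [[337, 39]; [39, 5]]·[c₁, c₀]ᵀ = [1008, 116]ᵀ.
Eliminating c₀: 5·(row 1) − 39·(row 2) gives 164·c₁ = 5·1008 − 39·116 = 516, so c₁ = 129/41.
Then c₀ = (116 − 39·(129/41))/5 = -55/41.

c₁ = 3.15, c₀ = -1.34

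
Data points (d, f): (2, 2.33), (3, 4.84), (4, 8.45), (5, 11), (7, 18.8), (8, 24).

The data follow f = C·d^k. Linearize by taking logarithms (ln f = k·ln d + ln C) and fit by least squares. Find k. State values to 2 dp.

With ln fᵢ as the transformed response and ln dᵢ as the regressor:
Over the data: Σln d = 8.8128, Σ(ln d)² = 14.3101, Σln f = 13.0668, Σln d·ln f = 21.4542.
Normal system: [[14.3101, 8.8128]; [8.8128, 6]]·[k, ln C]ᵀ = [21.4542, 13.0668]ᵀ.
Δ = 14.3101·6 − (8.8128)² = 8.1947; k = (21.4542·6 − 8.8128·13.0668)/8.1947 = 1.65593, ln C = (14.3101·13.0668 − 8.8128·21.4542)/8.1947 = -0.25444.

k = 1.66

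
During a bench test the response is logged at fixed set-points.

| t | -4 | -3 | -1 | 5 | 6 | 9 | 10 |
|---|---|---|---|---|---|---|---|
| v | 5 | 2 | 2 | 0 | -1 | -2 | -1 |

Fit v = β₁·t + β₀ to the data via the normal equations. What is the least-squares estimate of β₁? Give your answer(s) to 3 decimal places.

With design matrix A, AᵀA = [[268, 22]; [22, 7]] and Aᵀv = [-62, 5]ᵀ.
Determinant 268·7 − 22² = 1392.
β₁ = ((-62)·7 − 22·5)/1392 = -34/87; β₀ = (268·5 − 22·(-62))/1392 = 169/87.

β₁ = -0.391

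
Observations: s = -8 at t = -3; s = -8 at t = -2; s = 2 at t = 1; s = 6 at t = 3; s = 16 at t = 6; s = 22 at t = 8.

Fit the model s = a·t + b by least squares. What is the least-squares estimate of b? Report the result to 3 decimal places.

The normal system AᵀA·[a, b]ᵀ = Aᵀs is [[123, 13]; [13, 6]]·[a, b]ᵀ = [332, 30]ᵀ.
Determinant 123·6 − 13² = 569.
a = (332·6 − 13·30)/569 = 1602/569; b = (123·30 − 13·332)/569 = -626/569.

b = -1.100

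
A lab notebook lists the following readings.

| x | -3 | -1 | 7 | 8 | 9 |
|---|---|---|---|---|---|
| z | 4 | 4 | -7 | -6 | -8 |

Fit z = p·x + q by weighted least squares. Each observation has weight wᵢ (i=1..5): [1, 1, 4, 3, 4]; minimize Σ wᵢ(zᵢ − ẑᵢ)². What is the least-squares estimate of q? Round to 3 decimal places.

Setting ∂/∂p … = 0 gives: 722·p + 84·q = -644;  84·p + 13·q = -70.
Eliminating q: 13·(row 1) − 84·(row 2) gives 2330·p = 13·(-644) − 84·(-70) = -2492, so p = -1246/1165.
Then q = ((-70) − 84·(-1246/1165))/13 = 1778/1165.

q = 1.526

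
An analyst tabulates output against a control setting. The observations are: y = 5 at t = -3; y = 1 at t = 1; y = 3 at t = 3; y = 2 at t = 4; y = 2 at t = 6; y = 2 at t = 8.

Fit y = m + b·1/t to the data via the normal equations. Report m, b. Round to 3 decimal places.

Forming MᵀM = [[6, 37/24]; [37/24, 85/64]] and Mᵀy = [15, 17/12]ᵀ gives MᵀM·[m, b]ᵀ = Mᵀy.
Determinant 6·(85/64) − (37/24)² = 3221/576.
m = (15·(85/64) − (37/24)·(17/12))/(3221/576) = 10217/3221; b = (6·(17/12) − (37/24)·15)/(3221/576) = -8424/3221.

m = 3.172, b = -2.615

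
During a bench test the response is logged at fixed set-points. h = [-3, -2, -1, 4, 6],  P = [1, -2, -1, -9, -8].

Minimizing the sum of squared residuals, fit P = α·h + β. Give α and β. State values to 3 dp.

Sums needed: Σh·h = 66, Σh = 4, Σ1 = 5.
Moment sums: Σh·P = -82, ΣP = -19.
So MᵀM·[α, β]ᵀ = MᵀP: [[66, 4]; [4, 5]]·[α, β]ᵀ = [-82, -19]ᵀ.
Determinant 66·5 − 4² = 314.
α = ((-82)·5 − 4·(-19))/314 = -167/157; β = (66·(-19) − 4·(-82))/314 = -463/157.

α = -1.064, β = -2.949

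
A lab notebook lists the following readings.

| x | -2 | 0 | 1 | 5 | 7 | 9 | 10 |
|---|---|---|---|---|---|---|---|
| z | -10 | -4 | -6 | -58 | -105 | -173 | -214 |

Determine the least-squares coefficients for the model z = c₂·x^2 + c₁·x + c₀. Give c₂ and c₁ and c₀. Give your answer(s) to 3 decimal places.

The normal system AᵀA·[c₂, c₁, c₀]ᵀ = Aᵀz is [[19604, 2190, 260]; [2190, 260, 30]; [260, 30, 7]]·[c₂, c₁, c₀]ᵀ = [-42054, -4708, -570]ᵀ.
Solving the 3×3 system (Gaussian elimination) gives c₂ = -15396/7507, c₁ = -16843/37535, c₀ = -24996/7507.

c₂ = -2.051, c₁ = -0.449, c₀ = -3.330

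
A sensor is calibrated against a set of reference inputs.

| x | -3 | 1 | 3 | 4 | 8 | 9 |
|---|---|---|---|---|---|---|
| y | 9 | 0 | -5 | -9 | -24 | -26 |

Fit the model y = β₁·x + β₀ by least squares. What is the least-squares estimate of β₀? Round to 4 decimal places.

From the data, Σx·x = 180, Σx = 22, Σ1 = 6.
Right-hand side: Σx·y = -504, Σy = -55.
Normal equations: [[180, 22]; [22, 6]]·[β₁, β₀]ᵀ = [-504, -55]ᵀ.
Eliminating β₀: 6·(row 1) − 22·(row 2) gives 596·β₁ = 6·(-504) − 22·(-55) = -1814, so β₁ = -907/298.
Then β₀ = ((-55) − 22·(-907/298))/6 = 297/149.

β₀ = 1.9933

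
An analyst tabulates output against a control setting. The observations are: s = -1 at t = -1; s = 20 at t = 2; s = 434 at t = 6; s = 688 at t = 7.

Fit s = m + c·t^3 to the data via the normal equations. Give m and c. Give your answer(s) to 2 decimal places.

From the data, Σ1 = 4, Σt^3 = 566, Σt^3·t^3 = 164370.
Right-hand side: Σs = 1141, Σt^3·s = 329889.
AᵀA·[m, c]ᵀ = Aᵀs becomes [[4, 566]; [566, 164370]]·[m, c]ᵀ = [1141, 329889]ᵀ.
det = 4·164370 − 566² = 337124.
m = (1141·164370 − 566·329889)/337124 = 207249/84281; c = (4·329889 − 566·1141)/337124 = 336875/168562.

m = 2.46, c = 2.00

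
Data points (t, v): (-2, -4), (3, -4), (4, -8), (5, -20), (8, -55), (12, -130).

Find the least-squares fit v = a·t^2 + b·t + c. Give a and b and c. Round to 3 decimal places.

The normal equations are: 25810·a + 2448·b + 262·c = -22920;  2448·a + 262·b + 30·c = -2136;  262·a + 30·b + 6·c = -221.
Inverting the 3×3 Gram matrix, [a, b, c]ᵀ = [-469387/471482, 429147/471482, 89507/42862]ᵀ.

a = -0.996, b = 0.910, c = 2.088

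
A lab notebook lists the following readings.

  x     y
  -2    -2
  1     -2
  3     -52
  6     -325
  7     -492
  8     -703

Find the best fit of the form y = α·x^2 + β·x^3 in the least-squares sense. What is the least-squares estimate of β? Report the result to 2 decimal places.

β = -1.01

From the data, Σx^2·x^2 = 7891, Σx^2·x^3 = 57563, Σx^3·x^3 = 427243.
And Σx^2·y = -81278, Σx^3·y = -600282.
So AᵀA·[α, β]ᵀ = Aᵀy: [[7891, 57563]; [57563, 427243]]·[α, β]ᵀ = [-81278, -600282]ᵀ.
Eliminating β: 427243·(row 1) − 57563·(row 2) gives 57875544·α = 427243·(-81278) − 57563·(-600282) = -171423788, so α = -42855947/14468886.
Then β = ((-600282) − 57563·(-42855947/14468886))/427243 = -14554937/14468886.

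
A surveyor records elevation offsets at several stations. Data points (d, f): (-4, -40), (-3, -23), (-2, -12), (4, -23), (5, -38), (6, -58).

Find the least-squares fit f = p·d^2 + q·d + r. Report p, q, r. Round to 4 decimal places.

Compute the Gram sums: Σd^2·d^2 = 2530, Σd^2·d = 306, Σd^2 = 106, Σd·d = 106, Σd = 6, Σ1 = 6.
Moment sums: Σd^2·f = -4301, Σd·f = -377, Σf = -194.
AᵀA·[p, q, r]ᵀ = Aᵀf becomes [[2530, 306, 106]; [306, 106, 6]; [106, 6, 6]]·[p, q, r]ᵀ = [-4301, -377, -194]ᵀ.
Solving the 3×3 system (Gaussian elimination) gives p = -1523/772, q = 40831/19300, r = 3897/9650.

p = -1.9728, q = 2.1156, r = 0.4038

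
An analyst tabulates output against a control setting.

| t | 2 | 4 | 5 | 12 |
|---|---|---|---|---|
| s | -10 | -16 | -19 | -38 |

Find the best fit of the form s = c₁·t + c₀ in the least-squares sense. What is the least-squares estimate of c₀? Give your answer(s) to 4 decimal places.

c₀ = -4.7665

Forming XᵀX = [[189, 23]; [23, 4]] and Xᵀs = [-635, -83]ᵀ gives XᵀX·[c₁, c₀]ᵀ = Xᵀs.
Determinant 189·4 − 23² = 227.
c₁ = ((-635)·4 − 23·(-83))/227 = -631/227; c₀ = (189·(-83) − 23·(-635))/227 = -1082/227.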